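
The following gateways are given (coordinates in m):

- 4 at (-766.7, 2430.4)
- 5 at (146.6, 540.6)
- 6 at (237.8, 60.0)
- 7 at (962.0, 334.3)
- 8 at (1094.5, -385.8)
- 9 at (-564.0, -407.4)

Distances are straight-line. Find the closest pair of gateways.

Pairwise distances:
5–6: 489.2 m
7–8: 732.2 m
6–7: 774.4 m
5–7: 841.1 m
6–9: 928.1 m
6–8: 965.7 m
5–9: 1184.8 m
5–8: 1325.4 m
8–9: 1658.6 m
7–9: 1696.7 m
4–5: 2098.9 m
4–6: 2574.5 m
4–7: 2717.0 m
4–9: 2845.0 m
4–8: 3375.7 m
Closest pair: 5–6 at 489.2 m.

5 and 6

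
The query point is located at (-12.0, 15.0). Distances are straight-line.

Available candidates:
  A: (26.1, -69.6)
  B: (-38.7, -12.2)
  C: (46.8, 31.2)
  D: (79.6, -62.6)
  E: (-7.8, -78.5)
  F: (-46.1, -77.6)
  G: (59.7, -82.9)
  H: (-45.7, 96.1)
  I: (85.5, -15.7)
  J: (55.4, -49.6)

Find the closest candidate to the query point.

B

Distances from (-12.0, 15.0):
A: 92.8
B: 38.1
C: 61.0
D: 120.1
E: 93.6
F: 98.7
G: 121.3
H: 87.8
I: 102.2
J: 93.4
Minimum: B at 38.1.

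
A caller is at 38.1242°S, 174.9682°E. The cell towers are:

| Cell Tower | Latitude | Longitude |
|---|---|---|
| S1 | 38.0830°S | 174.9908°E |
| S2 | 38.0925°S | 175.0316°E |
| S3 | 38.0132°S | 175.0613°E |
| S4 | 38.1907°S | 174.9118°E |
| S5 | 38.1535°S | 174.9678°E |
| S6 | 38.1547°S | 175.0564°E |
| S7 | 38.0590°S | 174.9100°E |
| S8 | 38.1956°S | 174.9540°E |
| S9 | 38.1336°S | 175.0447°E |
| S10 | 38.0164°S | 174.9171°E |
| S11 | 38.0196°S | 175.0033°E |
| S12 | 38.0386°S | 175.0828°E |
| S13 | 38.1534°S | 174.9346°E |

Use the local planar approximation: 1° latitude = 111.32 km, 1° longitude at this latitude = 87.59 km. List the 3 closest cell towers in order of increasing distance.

Distances from 38.1242°S, 174.9682°E:
S1: 4.9953 km
S2: 6.5796 km
S3: 14.8048 km
S4: 8.8997 km
S5: 3.2619 km
S6: 8.4386 km
S7: 8.8694 km
S8: 8.0450 km
S9: 6.7818 km
S10: 12.8078 km
S11: 12.0431 km
S12: 13.8405 km
S13: 4.3849 km
Sorted: S5 (3.2619 km) < S13 (4.3849 km) < S1 (4.9953 km) < S2 (6.5796 km) < S9 (6.7818 km) < …

S5, S13, S1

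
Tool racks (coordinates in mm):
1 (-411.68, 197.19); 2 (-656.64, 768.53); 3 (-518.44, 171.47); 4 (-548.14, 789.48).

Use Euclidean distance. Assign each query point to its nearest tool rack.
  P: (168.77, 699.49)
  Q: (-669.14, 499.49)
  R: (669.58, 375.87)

P at (168.77, 699.49):
  1: 767.61 mm
  2: 828.29 mm
  3: 866.64 mm
  4: 722.54 mm
  → nearest: 4 (722.54 mm)
Q at (-669.14, 499.49):
  1: 397.08 mm
  2: 269.33 mm
  3: 360.98 mm
  4: 314.22 mm
  → nearest: 2 (269.33 mm)
R at (669.58, 375.87):
  1: 1095.92 mm
  2: 1383.13 mm
  3: 1205.48 mm
  4: 1286.05 mm
  → nearest: 1 (1095.92 mm)

P→4; Q→2; R→1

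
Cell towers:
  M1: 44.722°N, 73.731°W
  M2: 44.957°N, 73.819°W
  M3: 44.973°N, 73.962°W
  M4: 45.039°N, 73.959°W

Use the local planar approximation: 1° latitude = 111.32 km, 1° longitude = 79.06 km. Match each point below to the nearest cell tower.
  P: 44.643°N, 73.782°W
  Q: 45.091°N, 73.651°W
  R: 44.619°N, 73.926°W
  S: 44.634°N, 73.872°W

P→M1; Q→M2; R→M1; S→M1

P at 44.643°N, 73.782°W:
  M1: √((0.079·111.32)² + (0.051·79.06)²) = √(77.33936 + 16.25751) = 9.675 km
  M2: √((0.314·111.32)² + (-0.037·79.06)²) = √(1221.81567 + 8.55691) = 35.077 km
  M3: √((0.330·111.32)² + (-0.180·79.06)²) = √(1349.50431 + 202.51567) = 39.396 km
  M4: √((0.396·111.32)² + (-0.177·79.06)²) = √(1943.28620 + 195.82140) = 46.250 km
  → nearest: M1 (9.675 km)
Q at 45.091°N, 73.651°W:
  M1: √((-0.369·111.32)² + (-0.080·79.06)²) = √(1687.32650 + 40.00310) = 41.561 km
  M2: √((-0.134·111.32)² + (-0.168·79.06)²) = √(222.51331 + 176.41365) = 19.973 km
  M3: √((-0.118·111.32)² + (-0.311·79.06)²) = √(172.54819 + 604.55302) = 27.877 km
  M4: √((-0.052·111.32)² + (-0.308·79.06)²) = √(33.50835 + 592.94588) = 25.029 km
  → nearest: M2 (19.973 km)
R at 44.619°N, 73.926°W:
  M1: √((0.103·111.32)² + (0.195·79.06)²) = √(131.46824 + 237.67464) = 19.213 km
  M2: √((0.338·111.32)² + (0.107·79.06)²) = √(1415.72792 + 71.56179) = 38.565 km
  M3: √((0.354·111.32)² + (-0.036·79.06)²) = √(1552.93372 + 8.10063) = 39.510 km
  M4: √((0.420·111.32)² + (-0.033·79.06)²) = √(2185.97392 + 6.80678) = 46.827 km
  → nearest: M1 (19.213 km)
S at 44.634°N, 73.872°W:
  M1: √((0.088·111.32)² + (0.141·79.06)²) = √(95.96475 + 124.26586) = 14.840 km
  M2: √((0.323·111.32)² + (0.053·79.06)²) = √(1292.85982 + 17.55761) = 36.200 km
  M3: √((0.339·111.32)² + (-0.090·79.06)²) = √(1424.11740 + 50.62892) = 38.402 km
  M4: √((0.405·111.32)² + (-0.087·79.06)²) = √(2032.62116 + 47.30991) = 45.606 km
  → nearest: M1 (14.840 km)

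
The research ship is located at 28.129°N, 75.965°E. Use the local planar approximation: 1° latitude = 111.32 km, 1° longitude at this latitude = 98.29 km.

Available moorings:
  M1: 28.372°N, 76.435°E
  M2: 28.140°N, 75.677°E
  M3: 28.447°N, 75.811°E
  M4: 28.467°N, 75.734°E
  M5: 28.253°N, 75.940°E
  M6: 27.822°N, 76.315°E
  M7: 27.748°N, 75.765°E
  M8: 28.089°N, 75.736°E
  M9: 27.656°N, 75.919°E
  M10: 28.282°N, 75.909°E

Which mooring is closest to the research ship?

M5

Distances from 28.129°N, 75.965°E:
M1: √((0.243·111.32)² + (0.470·98.29)²) = √(731.74362 + 2134.09813) = 53.534 km
M2: √((0.011·111.32)² + (-0.288·98.29)²) = √(1.49945 + 801.31569) = 28.334 km
M3: √((0.318·111.32)² + (-0.154·98.29)²) = √(1253.14301 + 229.11848) = 38.500 km
M4: √((0.338·111.32)² + (-0.231·98.29)²) = √(1415.72792 + 515.51657) = 43.946 km
M5: √((0.124·111.32)² + (-0.025·98.29)²) = √(190.54158 + 6.03808) = 14.021 km
M6: √((-0.307·111.32)² + (0.350·98.29)²) = √(1167.94703 + 1183.46320) = 48.491 km
M7: √((-0.381·111.32)² + (-0.200·98.29)²) = √(1798.85578 + 386.43696) = 46.747 km
M8: √((-0.040·111.32)² + (-0.229·98.29)²) = √(19.82743 + 506.62852) = 22.945 km
M9: √((-0.473·111.32)² + (-0.046·98.29)²) = √(2772.48163 + 20.44252) = 52.848 km
M10: √((0.153·111.32)² + (-0.056·98.29)²) = √(290.08766 + 30.29666) = 17.899 km
Minimum: M5 at 14.021 km.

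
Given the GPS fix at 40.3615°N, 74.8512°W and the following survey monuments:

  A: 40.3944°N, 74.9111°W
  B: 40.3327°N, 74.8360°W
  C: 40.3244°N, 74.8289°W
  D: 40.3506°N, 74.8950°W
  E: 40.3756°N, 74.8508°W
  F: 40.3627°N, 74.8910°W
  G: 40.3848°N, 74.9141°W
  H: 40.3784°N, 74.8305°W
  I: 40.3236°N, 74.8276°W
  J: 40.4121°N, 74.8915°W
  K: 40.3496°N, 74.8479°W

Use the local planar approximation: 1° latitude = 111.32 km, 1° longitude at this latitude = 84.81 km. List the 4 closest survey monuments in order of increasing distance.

K, E, H, F

Distances from 40.3615°N, 74.8512°W:
A: 6.2627 km
B: 3.4555 km
C: 4.5424 km
D: 3.9078 km
E: 1.5700 km
F: 3.3781 km
G: 5.9317 km
H: 2.5732 km
I: 4.6697 km
J: 6.5886 km
K: 1.3539 km
Sorted: K (1.3539 km) < E (1.5700 km) < H (2.5732 km) < F (3.3781 km) < B (3.4555 km) < D (3.9078 km) < …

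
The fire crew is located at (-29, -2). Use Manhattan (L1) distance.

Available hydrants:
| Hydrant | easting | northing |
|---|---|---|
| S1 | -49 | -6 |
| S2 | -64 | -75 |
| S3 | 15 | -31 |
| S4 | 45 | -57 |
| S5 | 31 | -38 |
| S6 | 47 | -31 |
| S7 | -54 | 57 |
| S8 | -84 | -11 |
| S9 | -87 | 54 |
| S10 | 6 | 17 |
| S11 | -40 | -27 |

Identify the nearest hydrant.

S1

Distances from (-29, -2):
S1: |-20| + |-4| = 20 + 4 = 24
S2: |-35| + |-73| = 35 + 73 = 108
S3: |44| + |-29| = 44 + 29 = 73
S4: |74| + |-55| = 74 + 55 = 129
S5: |60| + |-36| = 60 + 36 = 96
S6: |76| + |-29| = 76 + 29 = 105
S7: |-25| + |59| = 25 + 59 = 84
S8: |-55| + |-9| = 55 + 9 = 64
S9: |-58| + |56| = 58 + 56 = 114
S10: |35| + |19| = 35 + 19 = 54
S11: |-11| + |-25| = 11 + 25 = 36
Minimum: S1 at 24.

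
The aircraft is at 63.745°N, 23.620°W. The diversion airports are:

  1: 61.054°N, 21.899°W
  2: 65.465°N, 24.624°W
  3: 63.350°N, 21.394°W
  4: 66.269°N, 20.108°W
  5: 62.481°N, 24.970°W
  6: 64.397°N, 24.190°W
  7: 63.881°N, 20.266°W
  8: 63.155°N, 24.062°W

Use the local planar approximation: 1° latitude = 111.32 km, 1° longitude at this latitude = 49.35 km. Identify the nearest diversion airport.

Distances from 63.745°N, 23.620°W:
1: √((-2.691·111.32)² + (1.721·49.35)²) = √(89737.46374 + 7213.33421) = 311.369 km
2: √((1.720·111.32)² + (-1.004·49.35)²) = √(36660.91408 + 2454.94485) = 197.777 km
3: √((-0.395·111.32)² + (2.226·49.35)²) = √(1933.48402 + 12067.70358) = 118.327 km
4: √((2.524·111.32)² + (3.512·49.35)²) = √(78945.08496 + 30038.85182) = 330.127 km
5: √((-1.264·111.32)² + (-1.350·49.35)²) = √(19798.87634 + 4438.55751) = 155.684 km
6: √((0.652·111.32)² + (-0.570·49.35)²) = √(5267.94930 + 791.26877) = 77.841 km
7: √((0.136·111.32)² + (3.354·49.35)²) = √(229.20507 + 27396.83730) = 166.211 km
8: √((-0.590·111.32)² + (-0.442·49.35)²) = √(4313.70477 + 475.79388) = 69.206 km
Minimum: 8 at 69.206 km.

8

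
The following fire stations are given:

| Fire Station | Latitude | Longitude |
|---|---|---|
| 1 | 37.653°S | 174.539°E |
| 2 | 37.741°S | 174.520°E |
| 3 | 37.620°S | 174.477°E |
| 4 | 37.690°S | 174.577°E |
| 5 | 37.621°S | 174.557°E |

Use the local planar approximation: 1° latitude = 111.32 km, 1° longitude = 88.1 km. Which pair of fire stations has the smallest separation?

Pairwise distances:
1–5: √((0.032·111.32)² + (0.018·88.1)²) = √(12.68955 + 2.51476) = 3.899 km
1–4: √((-0.037·111.32)² + (0.038·88.1)²) = √(16.96484 + 11.20776) = 5.308 km
1–3: √((0.033·111.32)² + (-0.062·88.1)²) = √(13.49504 + 29.83563) = 6.583 km
3–5: √((-0.001·111.32)² + (0.080·88.1)²) = √(0.01239 + 49.67430) = 7.049 km
2–4: √((0.051·111.32)² + (0.057·88.1)²) = √(32.23196 + 25.21747) = 7.580 km
4–5: √((0.069·111.32)² + (-0.020·88.1)²) = √(58.99899 + 3.10464) = 7.881 km
1–2: √((-0.088·111.32)² + (-0.019·88.1)²) = √(95.96475 + 2.80194) = 9.938 km
3–4: √((-0.070·111.32)² + (0.100·88.1)²) = √(60.72150 + 77.61610) = 11.762 km
2–5: √((0.120·111.32)² + (0.037·88.1)²) = √(178.44685 + 10.62564) = 13.750 km
2–3: √((0.121·111.32)² + (-0.043·88.1)²) = √(181.43336 + 14.35122) = 13.992 km
Closest pair: 1–5 at 3.899 km.

1 and 5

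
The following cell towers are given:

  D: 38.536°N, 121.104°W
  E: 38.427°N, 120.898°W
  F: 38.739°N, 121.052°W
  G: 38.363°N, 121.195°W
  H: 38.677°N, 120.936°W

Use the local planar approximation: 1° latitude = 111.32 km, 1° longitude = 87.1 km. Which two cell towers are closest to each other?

Pairwise distances:
F–H: 12.236 km
D–G: 20.826 km
D–H: 21.459 km
D–E: 21.660 km
D–F: 23.047 km
E–G: 26.832 km
E–H: 28.026 km
E–F: 37.232 km
G–H: 41.602 km
F–G: 43.670 km
Closest pair: F–H at 12.236 km.

F and H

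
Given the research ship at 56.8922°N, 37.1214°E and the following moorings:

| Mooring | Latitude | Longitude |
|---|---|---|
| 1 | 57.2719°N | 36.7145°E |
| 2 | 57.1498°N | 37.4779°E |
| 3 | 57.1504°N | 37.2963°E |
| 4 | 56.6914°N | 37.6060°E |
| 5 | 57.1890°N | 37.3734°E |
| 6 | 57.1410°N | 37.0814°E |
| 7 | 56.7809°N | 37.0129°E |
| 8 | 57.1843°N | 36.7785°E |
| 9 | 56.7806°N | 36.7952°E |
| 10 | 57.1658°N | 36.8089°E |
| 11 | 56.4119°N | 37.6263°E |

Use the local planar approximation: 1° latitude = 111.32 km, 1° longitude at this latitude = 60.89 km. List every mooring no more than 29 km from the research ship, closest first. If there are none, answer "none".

Distances from 56.8922°N, 37.1214°E:
1: 48.9945 km
2: 35.9656 km
3: 30.6523 km
4: 37.0181 km
5: 36.4290 km
6: 27.8033 km
7: 14.0413 km
8: 38.6428 km
9: 23.4276 km
10: 35.9125 km
11: 61.6756 km
Threshold 29 km: 7 (14.0413 km), 9 (23.4276 km), 6 (27.8033 km) are within range.

7, 9, 6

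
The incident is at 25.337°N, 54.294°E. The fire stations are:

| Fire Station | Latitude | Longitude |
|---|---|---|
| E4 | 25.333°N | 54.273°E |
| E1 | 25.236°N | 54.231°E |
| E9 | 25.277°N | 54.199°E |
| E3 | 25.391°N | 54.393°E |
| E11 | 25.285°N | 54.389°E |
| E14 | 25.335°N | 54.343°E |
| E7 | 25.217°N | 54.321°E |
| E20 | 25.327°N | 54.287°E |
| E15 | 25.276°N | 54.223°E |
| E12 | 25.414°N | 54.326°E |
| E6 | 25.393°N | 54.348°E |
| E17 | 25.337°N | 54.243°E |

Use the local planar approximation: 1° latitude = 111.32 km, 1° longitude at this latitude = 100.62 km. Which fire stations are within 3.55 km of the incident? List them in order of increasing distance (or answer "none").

E20, E4

Distances from 25.337°N, 54.294°E:
E4: 2.159 km
E1: 12.907 km
E9: 11.661 km
E3: 11.635 km
E11: 11.175 km
E14: 4.935 km
E7: 13.632 km
E20: 1.317 km
E15: 9.856 km
E12: 9.156 km
E6: 8.269 km
E17: 5.132 km
Threshold 3.55 km: E20 (1.317 km), E4 (2.159 km) are within range.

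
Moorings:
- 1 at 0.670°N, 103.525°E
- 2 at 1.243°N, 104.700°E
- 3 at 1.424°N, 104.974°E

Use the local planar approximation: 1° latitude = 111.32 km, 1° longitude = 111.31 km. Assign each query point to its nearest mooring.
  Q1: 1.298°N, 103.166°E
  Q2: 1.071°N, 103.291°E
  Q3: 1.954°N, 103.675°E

Q1 at 1.298°N, 103.166°E:
  1: 80.524 km
  2: 170.859 km
  3: 201.737 km
  → nearest: 1 (80.524 km)
Q2 at 1.071°N, 103.291°E:
  1: 51.683 km
  2: 158.000 km
  3: 191.412 km
  → nearest: 1 (51.683 km)
Q3 at 1.954°N, 103.675°E:
  1: 143.907 km
  2: 138.858 km
  3: 156.166 km
  → nearest: 2 (138.858 km)

Q1→1; Q2→1; Q3→2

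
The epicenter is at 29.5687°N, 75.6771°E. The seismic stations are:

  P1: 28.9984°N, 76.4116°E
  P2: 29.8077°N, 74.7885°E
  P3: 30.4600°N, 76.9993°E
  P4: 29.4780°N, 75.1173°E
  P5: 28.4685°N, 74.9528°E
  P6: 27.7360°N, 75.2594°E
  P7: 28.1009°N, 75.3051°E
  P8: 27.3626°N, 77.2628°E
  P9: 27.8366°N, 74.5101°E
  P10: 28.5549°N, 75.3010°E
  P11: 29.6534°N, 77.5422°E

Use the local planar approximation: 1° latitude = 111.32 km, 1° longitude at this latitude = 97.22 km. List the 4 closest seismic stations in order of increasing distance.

P4, P2, P1, P10

Distances from 29.5687°N, 75.6771°E:
P1: √((-0.5703·111.32)² + (0.7345·97.22)²) = √(4030.446294 + 5099.115317) = 95.5487 km
P2: √((0.2390·111.32)² + (-0.8886·97.22)²) = √(707.851566 + 7463.178884) = 90.3938 km
P3: √((0.8913·111.32)² + (1.3222·97.22)²) = √(9844.512355 + 16523.632949) = 162.3827 km
P4: √((-0.0907·111.32)² + (-0.5598·97.22)²) = √(101.943836 + 2961.945217) = 55.3524 km
P5: √((-1.1002·111.32)² + (-0.7243·97.22)²) = √(14999.945342 + 4958.475867) = 141.2743 km
P6: √((-1.8327·111.32)² + (-0.4177·97.22)²) = √(41622.595173 + 1649.074150) = 208.0184 km
P7: √((-1.4678·111.32)² + (-0.3720·97.22)²) = √(26698.088113 + 1307.967983) = 167.3501 km
P8: √((-2.2061·111.32)² + (1.5857·97.22)²) = √(60311.035430 + 23765.846396) = 289.9601 km
P9: √((-1.7321·111.32)² + (-1.1670·97.22)²) = √(37178.538945 + 12872.204939) = 223.7202 km
P10: √((-1.0138·111.32)² + (-0.3761·97.22)²) = √(12736.525490 + 1336.958419) = 118.6317 km
P11: √((0.0847·111.32)² + (1.8651·97.22)²) = √(88.902345 + 32878.763603) = 181.5700 km
Sorted: P4 (55.3524 km) < P2 (90.3938 km) < P1 (95.5487 km) < P10 (118.6317 km) < P5 (141.2743 km) < P3 (162.3827 km) < …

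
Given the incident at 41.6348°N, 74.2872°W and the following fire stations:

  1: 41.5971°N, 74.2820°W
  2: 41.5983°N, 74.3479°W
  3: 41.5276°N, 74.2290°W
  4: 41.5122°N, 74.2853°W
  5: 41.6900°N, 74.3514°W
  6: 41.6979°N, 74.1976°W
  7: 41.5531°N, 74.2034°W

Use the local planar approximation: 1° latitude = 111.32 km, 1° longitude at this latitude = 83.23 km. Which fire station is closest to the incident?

Distances from 41.6348°N, 74.2872°W:
1: 4.2190 km
2: 6.4833 km
3: 12.8792 km
4: 13.6487 km
5: 8.1432 km
6: 10.2447 km
7: 11.4613 km
Minimum: 1 at 4.2190 km.

1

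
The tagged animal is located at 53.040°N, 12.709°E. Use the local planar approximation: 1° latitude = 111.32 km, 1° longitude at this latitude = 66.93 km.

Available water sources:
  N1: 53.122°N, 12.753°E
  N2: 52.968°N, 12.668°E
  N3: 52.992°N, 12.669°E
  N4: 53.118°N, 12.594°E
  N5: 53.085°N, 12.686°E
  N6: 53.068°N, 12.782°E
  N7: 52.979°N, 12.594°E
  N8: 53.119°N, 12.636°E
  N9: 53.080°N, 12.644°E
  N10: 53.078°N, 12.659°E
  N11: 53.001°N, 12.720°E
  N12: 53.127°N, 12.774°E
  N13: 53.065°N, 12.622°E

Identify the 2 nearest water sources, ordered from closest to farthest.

Distances from 53.040°N, 12.709°E:
N1: 9.592 km
N2: 8.472 km
N3: 5.977 km
N4: 11.603 km
N5: 5.241 km
N6: 5.795 km
N7: 10.264 km
N8: 10.060 km
N9: 6.225 km
N10: 5.394 km
N11: 4.403 km
N12: 10.617 km
N13: 6.454 km
Sorted: N11 (4.403 km) < N5 (5.241 km) < N10 (5.394 km) < N6 (5.795 km) < …

N11, N5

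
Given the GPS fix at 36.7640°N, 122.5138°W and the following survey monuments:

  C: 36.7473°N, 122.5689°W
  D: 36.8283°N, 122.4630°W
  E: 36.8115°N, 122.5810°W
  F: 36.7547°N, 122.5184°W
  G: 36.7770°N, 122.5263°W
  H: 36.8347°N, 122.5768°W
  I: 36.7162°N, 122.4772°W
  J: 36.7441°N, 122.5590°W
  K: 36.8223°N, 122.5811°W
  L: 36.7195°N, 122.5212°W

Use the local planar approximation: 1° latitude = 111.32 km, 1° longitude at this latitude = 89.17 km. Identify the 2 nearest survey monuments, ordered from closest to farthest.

Distances from 36.7640°N, 122.5138°W:
C: 5.2532 km
D: 8.4708 km
E: 7.9917 km
F: 1.1136 km
G: 1.8267 km
H: 9.6696 km
I: 6.2422 km
J: 4.5992 km
K: 8.8393 km
L: 4.9975 km
Sorted: F (1.1136 km) < G (1.8267 km) < J (4.5992 km) < L (4.9975 km) < …

F, G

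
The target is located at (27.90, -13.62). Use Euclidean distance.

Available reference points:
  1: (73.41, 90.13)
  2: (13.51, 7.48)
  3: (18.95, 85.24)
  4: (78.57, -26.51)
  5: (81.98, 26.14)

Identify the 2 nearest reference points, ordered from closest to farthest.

2, 4

Distances from (27.90, -13.62):
1: √((45.51)² + (103.75)²) = √(2071.1601 + 10764.0625) = 113.29
2: √((-14.39)² + (21.10)²) = √(207.0721 + 445.2100) = 25.54
3: √((-8.95)² + (98.86)²) = √(80.1025 + 9773.2996) = 99.26
4: √((50.67)² + (-12.89)²) = √(2567.4489 + 166.1521) = 52.28
5: √((54.08)² + (39.76)²) = √(2924.6464 + 1580.8576) = 67.12
Sorted: 2 (25.54) < 4 (52.28) < 5 (67.12) < 3 (99.26) < …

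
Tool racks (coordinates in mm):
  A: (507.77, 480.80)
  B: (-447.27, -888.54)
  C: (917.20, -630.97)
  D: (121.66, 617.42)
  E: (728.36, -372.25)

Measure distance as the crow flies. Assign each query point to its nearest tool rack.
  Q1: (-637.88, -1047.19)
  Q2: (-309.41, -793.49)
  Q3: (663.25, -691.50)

Q1→B; Q2→B; Q3→C

Q1 at (-637.88, -1047.19):
  A: √((1145.65)² + (1527.99)²) = √(1312513.9225 + 2334753.4401) = 1909.78 mm
  B: √((190.61)² + (158.65)²) = √(36332.1721 + 25169.8225) = 248.00 mm
  C: √((1555.08)² + (416.22)²) = √(2418273.8064 + 173239.0884) = 1609.82 mm
  D: √((759.54)² + (1664.61)²) = √(576901.0116 + 2770926.4521) = 1829.71 mm
  E: √((1366.24)² + (674.94)²) = √(1866611.7376 + 455544.0036) = 1523.86 mm
  → nearest: B (248.00 mm)
Q2 at (-309.41, -793.49):
  A: √((817.18)² + (1274.29)²) = √(667783.1524 + 1623815.0041) = 1513.80 mm
  B: √((-137.86)² + (-95.05)²) = √(19005.3796 + 9034.5025) = 167.45 mm
  C: √((1226.61)² + (162.52)²) = √(1504572.0921 + 26412.7504) = 1237.33 mm
  D: √((431.07)² + (1410.91)²) = √(185821.3449 + 1990667.0281) = 1475.29 mm
  E: √((1037.77)² + (421.24)²) = √(1076966.5729 + 177443.1376) = 1120.00 mm
  → nearest: B (167.45 mm)
Q3 at (663.25, -691.50):
  A: √((-155.48)² + (1172.30)²) = √(24174.0304 + 1374287.2900) = 1182.57 mm
  B: √((-1110.52)² + (-197.04)²) = √(1233254.6704 + 38824.7616) = 1127.86 mm
  C: √((253.95)² + (60.53)²) = √(64490.6025 + 3663.8809) = 261.06 mm
  D: √((-541.59)² + (1308.92)²) = √(293319.7281 + 1713271.5664) = 1416.54 mm
  E: √((65.11)² + (319.25)²) = √(4239.3121 + 101920.5625) = 325.82 mm
  → nearest: C (261.06 mm)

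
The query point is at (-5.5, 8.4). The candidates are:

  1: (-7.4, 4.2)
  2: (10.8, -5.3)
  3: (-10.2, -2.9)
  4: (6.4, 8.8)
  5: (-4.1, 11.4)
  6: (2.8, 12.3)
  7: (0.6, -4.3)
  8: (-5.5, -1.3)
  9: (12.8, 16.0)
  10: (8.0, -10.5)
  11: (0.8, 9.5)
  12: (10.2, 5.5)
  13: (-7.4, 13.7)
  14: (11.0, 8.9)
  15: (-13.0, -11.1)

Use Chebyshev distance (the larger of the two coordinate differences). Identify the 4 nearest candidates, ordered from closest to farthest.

5, 1, 13, 11

Distances from (-5.5, 8.4):
1: 4.2
2: 16.3
3: 11.3
4: 11.9
5: 3.0
6: 8.3
7: 12.7
8: 9.7
9: 18.3
10: 18.9
11: 6.3
12: 15.7
13: 5.3
14: 16.5
15: 19.5
Sorted: 5 (3.0) < 1 (4.2) < 13 (5.3) < 11 (6.3) < 6 (8.3) < 8 (9.7) < …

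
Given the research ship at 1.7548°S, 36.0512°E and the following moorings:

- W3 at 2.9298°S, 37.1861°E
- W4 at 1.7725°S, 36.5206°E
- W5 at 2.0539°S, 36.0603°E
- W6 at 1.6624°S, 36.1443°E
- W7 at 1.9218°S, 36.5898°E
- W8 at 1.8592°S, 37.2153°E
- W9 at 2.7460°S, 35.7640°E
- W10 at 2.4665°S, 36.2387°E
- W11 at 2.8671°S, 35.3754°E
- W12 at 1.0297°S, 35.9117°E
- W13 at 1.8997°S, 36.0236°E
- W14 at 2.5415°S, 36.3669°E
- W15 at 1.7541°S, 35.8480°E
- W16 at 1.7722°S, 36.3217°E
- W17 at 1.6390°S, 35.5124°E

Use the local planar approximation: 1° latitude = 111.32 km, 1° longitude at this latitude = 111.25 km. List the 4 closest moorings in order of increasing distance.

Distances from 1.7548°S, 36.0512°E:
W3: 181.7963 km
W4: 52.2579 km
W5: 33.3112 km
W6: 14.5971 km
W7: 62.7369 km
W8: 130.0265 km
W9: 114.8733 km
W10: 81.9264 km
W11: 144.8591 km
W12: 82.1965 km
W13: 16.4199 km
W14: 94.3556 km
W15: 22.6061 km
W16: 30.1554 km
W17: 61.3120 km
Sorted: W6 (14.5971 km) < W13 (16.4199 km) < W15 (22.6061 km) < W16 (30.1554 km) < W5 (33.3112 km) < W4 (52.2579 km) < …

W6, W13, W15, W16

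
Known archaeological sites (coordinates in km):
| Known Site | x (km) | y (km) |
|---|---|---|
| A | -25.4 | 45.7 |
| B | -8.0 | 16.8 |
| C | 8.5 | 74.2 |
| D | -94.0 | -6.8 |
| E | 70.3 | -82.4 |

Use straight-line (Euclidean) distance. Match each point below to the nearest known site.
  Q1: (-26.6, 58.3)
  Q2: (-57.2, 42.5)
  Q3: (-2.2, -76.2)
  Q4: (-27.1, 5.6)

Q1 at (-26.6, 58.3):
  A: 12.7 km
  B: 45.5 km
  C: 38.5 km
  D: 93.7 km
  E: 170.8 km
  → nearest: A (12.7 km)
Q2 at (-57.2, 42.5):
  A: 32.0 km
  B: 55.5 km
  C: 72.9 km
  D: 61.5 km
  E: 178.5 km
  → nearest: A (32.0 km)
Q3 at (-2.2, -76.2):
  A: 124.1 km
  B: 93.2 km
  C: 150.8 km
  D: 115.1 km
  E: 72.8 km
  → nearest: E (72.8 km)
Q4 at (-27.1, 5.6):
  A: 40.1 km
  B: 22.1 km
  C: 77.3 km
  D: 68.0 km
  E: 131.3 km
  → nearest: B (22.1 km)

Q1→A; Q2→A; Q3→E; Q4→B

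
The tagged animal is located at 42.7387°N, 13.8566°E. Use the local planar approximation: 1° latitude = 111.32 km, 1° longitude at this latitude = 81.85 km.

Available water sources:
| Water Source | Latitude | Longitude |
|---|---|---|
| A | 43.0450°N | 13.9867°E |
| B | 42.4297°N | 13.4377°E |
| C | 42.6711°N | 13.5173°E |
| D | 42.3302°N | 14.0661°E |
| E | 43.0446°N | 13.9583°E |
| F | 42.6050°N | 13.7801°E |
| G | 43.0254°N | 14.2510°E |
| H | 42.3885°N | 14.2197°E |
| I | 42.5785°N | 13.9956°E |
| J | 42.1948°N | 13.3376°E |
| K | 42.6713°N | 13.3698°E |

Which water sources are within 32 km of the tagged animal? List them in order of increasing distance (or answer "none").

Distances from 42.7387°N, 13.8566°E:
A: 35.7214 km
B: 48.5676 km
C: 28.7732 km
D: 48.5998 km
E: 35.0554 km
F: 16.1470 km
G: 45.3949 km
H: 49.0208 km
I: 21.1535 km
J: 73.9628 km
K: 40.5449 km
Threshold 32 km: F (16.1470 km), I (21.1535 km), C (28.7732 km) are within range.

F, I, C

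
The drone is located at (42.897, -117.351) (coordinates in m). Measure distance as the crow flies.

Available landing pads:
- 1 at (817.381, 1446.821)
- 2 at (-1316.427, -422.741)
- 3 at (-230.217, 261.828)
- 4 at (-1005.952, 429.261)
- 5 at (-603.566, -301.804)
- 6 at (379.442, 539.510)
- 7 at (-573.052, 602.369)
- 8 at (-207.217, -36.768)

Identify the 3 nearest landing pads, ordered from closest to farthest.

8, 3, 5

Distances from (42.897, -117.351):
1: 1745.411 m
2: 1393.207 m
3: 467.299 m
4: 1182.738 m
5: 672.263 m
6: 738.058 m
7: 947.307 m
8: 262.775 m
Sorted: 8 (262.775 m) < 3 (467.299 m) < 5 (672.263 m) < 6 (738.058 m) < 7 (947.307 m) < …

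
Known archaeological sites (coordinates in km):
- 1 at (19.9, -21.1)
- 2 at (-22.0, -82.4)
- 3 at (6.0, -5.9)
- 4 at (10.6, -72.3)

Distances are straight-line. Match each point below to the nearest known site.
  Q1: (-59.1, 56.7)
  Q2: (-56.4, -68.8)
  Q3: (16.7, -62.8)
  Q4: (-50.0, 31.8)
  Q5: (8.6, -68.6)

Q1→3; Q2→2; Q3→4; Q4→3; Q5→4

Q1 at (-59.1, 56.7):
  1: 110.9 km
  2: 144.0 km
  3: 90.3 km
  4: 146.6 km
  → nearest: 3 (90.3 km)
Q2 at (-56.4, -68.8):
  1: 90.0 km
  2: 37.0 km
  3: 88.6 km
  4: 67.1 km
  → nearest: 2 (37.0 km)
Q3 at (16.7, -62.8):
  1: 41.8 km
  2: 43.4 km
  3: 57.9 km
  4: 11.3 km
  → nearest: 4 (11.3 km)
Q4 at (-50.0, 31.8):
  1: 87.7 km
  2: 117.6 km
  3: 67.5 km
  4: 120.5 km
  → nearest: 3 (67.5 km)
Q5 at (8.6, -68.6):
  1: 48.8 km
  2: 33.6 km
  3: 62.8 km
  4: 4.2 km
  → nearest: 4 (4.2 km)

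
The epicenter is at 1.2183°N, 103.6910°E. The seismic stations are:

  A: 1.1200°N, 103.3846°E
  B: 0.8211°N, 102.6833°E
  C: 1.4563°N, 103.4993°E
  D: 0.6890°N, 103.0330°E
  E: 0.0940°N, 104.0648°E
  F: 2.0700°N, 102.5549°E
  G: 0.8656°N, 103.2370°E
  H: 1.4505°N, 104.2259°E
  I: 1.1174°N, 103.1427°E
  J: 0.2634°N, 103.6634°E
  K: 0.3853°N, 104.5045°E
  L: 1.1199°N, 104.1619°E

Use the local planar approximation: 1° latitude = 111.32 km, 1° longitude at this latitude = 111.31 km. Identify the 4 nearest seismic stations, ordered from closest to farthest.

Distances from 1.2183°N, 103.6910°E:
A: 35.8179 km
B: 120.5676 km
C: 34.0185 km
D: 94.0008 km
E: 131.8920 km
F: 158.0542 km
G: 63.9946 km
H: 64.9086 km
I: 62.0563 km
J: 106.3439 km
K: 129.6079 km
L: 53.5482 km
Sorted: C (34.0185 km) < A (35.8179 km) < L (53.5482 km) < I (62.0563 km) < G (63.9946 km) < H (64.9086 km) < …

C, A, L, I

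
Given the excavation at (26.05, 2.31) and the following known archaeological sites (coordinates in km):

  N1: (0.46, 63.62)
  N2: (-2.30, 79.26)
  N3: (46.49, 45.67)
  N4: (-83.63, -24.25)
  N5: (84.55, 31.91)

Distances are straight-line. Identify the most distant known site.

Distances from (26.05, 2.31):
N1: √((-25.59)² + (61.31)²) = √(654.8481 + 3758.9161) = 66.44 km
N2: √((-28.35)² + (76.95)²) = √(803.7225 + 5921.3025) = 82.01 km
N3: √((20.44)² + (43.36)²) = √(417.7936 + 1880.0896) = 47.94 km
N4: √((-109.68)² + (-26.56)²) = √(12029.7024 + 705.4336) = 112.85 km
N5: √((58.50)² + (29.60)²) = √(3422.2500 + 876.1600) = 65.56 km
Maximum: N4 at 112.85 km.

N4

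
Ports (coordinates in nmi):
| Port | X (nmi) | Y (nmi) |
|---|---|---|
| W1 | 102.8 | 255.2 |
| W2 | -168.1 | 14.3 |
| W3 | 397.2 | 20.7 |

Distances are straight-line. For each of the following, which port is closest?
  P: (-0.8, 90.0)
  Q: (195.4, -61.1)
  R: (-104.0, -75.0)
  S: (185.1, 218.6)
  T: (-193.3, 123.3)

P at (-0.8, 90.0):
  W1: √((103.6)² + (165.2)²) = √(10732.960 + 27291.040) = 195.0 nmi
  W2: √((-167.3)² + (-75.7)²) = √(27989.290 + 5730.490) = 183.6 nmi
  W3: √((398.0)² + (-69.3)²) = √(158404.000 + 4802.490) = 404.0 nmi
  → nearest: W2 (183.6 nmi)
Q at (195.4, -61.1):
  W1: √((-92.6)² + (316.3)²) = √(8574.760 + 100045.690) = 329.6 nmi
  W2: √((-363.5)² + (75.4)²) = √(132132.250 + 5685.160) = 371.2 nmi
  W3: √((201.8)² + (81.8)²) = √(40723.240 + 6691.240) = 217.7 nmi
  → nearest: W3 (217.7 nmi)
R at (-104.0, -75.0):
  W1: √((206.8)² + (330.2)²) = √(42766.240 + 109032.040) = 389.6 nmi
  W2: √((-64.1)² + (89.3)²) = √(4108.810 + 7974.490) = 109.9 nmi
  W3: √((501.2)² + (95.7)²) = √(251201.440 + 9158.490) = 510.3 nmi
  → nearest: W2 (109.9 nmi)
S at (185.1, 218.6):
  W1: √((-82.3)² + (36.6)²) = √(6773.290 + 1339.560) = 90.1 nmi
  W2: √((-353.2)² + (-204.3)²) = √(124750.240 + 41738.490) = 408.0 nmi
  W3: √((212.1)² + (-197.9)²) = √(44986.410 + 39164.410) = 290.1 nmi
  → nearest: W1 (90.1 nmi)
T at (-193.3, 123.3):
  W1: √((296.1)² + (131.9)²) = √(87675.210 + 17397.610) = 324.1 nmi
  W2: √((25.2)² + (-109.0)²) = √(635.040 + 11881.000) = 111.9 nmi
  W3: √((590.5)² + (-102.6)²) = √(348690.250 + 10526.760) = 599.3 nmi
  → nearest: W2 (111.9 nmi)

P→W2; Q→W3; R→W2; S→W1; T→W2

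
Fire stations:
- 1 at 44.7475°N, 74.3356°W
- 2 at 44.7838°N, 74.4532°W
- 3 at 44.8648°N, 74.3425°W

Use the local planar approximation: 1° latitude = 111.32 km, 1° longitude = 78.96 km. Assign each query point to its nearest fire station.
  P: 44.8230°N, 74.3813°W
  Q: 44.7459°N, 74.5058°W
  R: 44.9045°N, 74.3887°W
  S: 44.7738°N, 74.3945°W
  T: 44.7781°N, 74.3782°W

P at 44.8230°N, 74.3813°W:
  1: √((-0.0755·111.32)² + (0.0457·78.96)²) = √(70.638310 + 13.021070) = 9.1466 km
  2: √((-0.0392·111.32)² + (-0.0719·78.96)²) = √(19.042262 + 32.230872) = 7.1605 km
  3: √((0.0418·111.32)² + (0.0388·78.96)²) = √(21.652047 + 9.385939) = 5.5712 km
  → nearest: 3 (5.5712 km)
Q at 44.7459°N, 74.5058°W:
  1: √((0.0016·111.32)² + (0.1702·78.96)²) = √(0.031724 + 180.606506) = 13.4402 km
  2: √((0.0379·111.32)² + (0.0526·78.96)²) = √(17.800197 + 17.249868) = 5.9203 km
  3: √((0.1189·111.32)² + (0.1633·78.96)²) = √(175.190319 + 166.259568) = 18.4784 km
  → nearest: 2 (5.9203 km)
R at 44.9045°N, 74.3887°W:
  1: √((-0.1570·111.32)² + (0.0531·78.96)²) = √(305.453918 + 17.579371) = 17.9731 km
  2: √((-0.1207·111.32)² + (-0.0645·78.96)²) = √(180.534803 + 25.937834) = 14.3692 km
  3: √((-0.0397·111.32)² + (0.0462·78.96)²) = √(19.531132 + 13.307554) = 5.7305 km
  → nearest: 3 (5.7305 km)
S at 44.7738°N, 74.3945°W:
  1: √((-0.0263·111.32)² + (0.0589·78.96)²) = √(8.571521 + 21.629420) = 5.4955 km
  2: √((0.0100·111.32)² + (-0.0587·78.96)²) = √(1.239214 + 21.482780) = 4.7668 km
  3: √((0.0910·111.32)² + (0.0520·78.96)²) = √(102.619331 + 16.858579) = 10.9306 km
  → nearest: 2 (4.7668 km)
T at 44.7781°N, 74.3782°W:
  1: √((-0.0306·111.32)² + (0.0426·78.96)²) = √(11.603506 + 11.314451) = 4.7873 km
  2: √((0.0057·111.32)² + (-0.0750·78.96)²) = √(0.402621 + 35.070084) = 5.9559 km
  3: √((0.0867·111.32)² + (0.0357·78.96)²) = √(93.150371 + 7.946039) = 10.0547 km
  → nearest: 1 (4.7873 km)

P→3; Q→2; R→3; S→2; T→1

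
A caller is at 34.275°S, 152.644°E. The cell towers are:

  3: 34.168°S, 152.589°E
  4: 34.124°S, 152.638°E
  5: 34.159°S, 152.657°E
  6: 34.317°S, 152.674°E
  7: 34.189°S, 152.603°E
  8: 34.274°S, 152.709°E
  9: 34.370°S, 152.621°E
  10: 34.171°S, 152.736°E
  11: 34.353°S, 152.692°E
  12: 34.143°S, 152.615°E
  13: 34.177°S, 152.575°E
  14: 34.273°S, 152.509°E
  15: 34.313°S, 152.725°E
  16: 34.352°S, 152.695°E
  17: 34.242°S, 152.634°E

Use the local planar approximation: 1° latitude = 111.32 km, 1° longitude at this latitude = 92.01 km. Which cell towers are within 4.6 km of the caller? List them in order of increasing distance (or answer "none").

17

Distances from 34.275°S, 152.644°E:
3: √((0.107·111.32)² + (-0.055·92.01)²) = √(141.87764 + 25.60917) = 12.942 km
4: √((0.151·111.32)² + (-0.006·92.01)²) = √(282.55324 + 0.30477) = 16.818 km
5: √((0.116·111.32)² + (0.013·92.01)²) = √(166.74867 + 1.43073) = 12.968 km
6: √((-0.042·111.32)² + (0.030·92.01)²) = √(21.85974 + 7.61926) = 5.429 km
7: √((0.086·111.32)² + (-0.041·92.01)²) = √(91.65229 + 14.23108) = 10.290 km
8: √((0.001·111.32)² + (0.065·92.01)²) = √(0.01239 + 35.76817) = 5.982 km
9: √((-0.095·111.32)² + (-0.023·92.01)²) = √(111.83909 + 4.47843) = 10.785 km
10: √((0.104·111.32)² + (0.092·92.01)²) = √(134.03341 + 71.65487) = 14.342 km
11: √((-0.078·111.32)² + (0.048·92.01)²) = √(75.39379 + 19.50530) = 9.742 km
12: √((0.132·111.32)² + (-0.029·92.01)²) = √(215.92069 + 7.11977) = 14.935 km
13: √((0.098·111.32)² + (-0.069·92.01)²) = √(119.01414 + 40.30586) = 12.622 km
14: √((0.002·111.32)² + (-0.135·92.01)²) = √(0.04957 + 154.28994) = 12.423 km
15: √((-0.038·111.32)² + (0.081·92.01)²) = √(17.89425 + 55.54438) = 8.570 km
16: √((-0.077·111.32)² + (0.051·92.01)²) = √(73.47301 + 22.01965) = 9.772 km
17: √((0.033·111.32)² + (-0.010·92.01)²) = √(13.49504 + 0.84658) = 3.787 km
Threshold 4.6 km: 17 (3.787 km) is within range.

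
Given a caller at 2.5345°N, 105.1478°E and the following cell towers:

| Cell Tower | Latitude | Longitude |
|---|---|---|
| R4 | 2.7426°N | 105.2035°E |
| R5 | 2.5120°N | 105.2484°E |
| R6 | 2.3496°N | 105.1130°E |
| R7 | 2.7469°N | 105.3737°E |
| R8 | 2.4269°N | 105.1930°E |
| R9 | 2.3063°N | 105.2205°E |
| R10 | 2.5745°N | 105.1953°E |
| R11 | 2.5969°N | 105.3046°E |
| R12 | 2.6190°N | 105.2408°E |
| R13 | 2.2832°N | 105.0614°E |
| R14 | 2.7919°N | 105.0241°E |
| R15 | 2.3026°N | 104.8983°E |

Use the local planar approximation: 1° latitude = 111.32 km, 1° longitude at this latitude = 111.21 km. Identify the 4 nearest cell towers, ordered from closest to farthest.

Distances from 2.5345°N, 105.1478°E:
R4: √((0.2081·111.32)² + (0.0557·111.21)²) = √(536.649286 + 38.370554) = 23.9796 km
R5: √((-0.0225·111.32)² + (0.1006·111.21)²) = √(6.273522 + 125.165213) = 11.4647 km
R6: √((-0.1849·111.32)² + (-0.0348·111.21)²) = √(423.662688 + 14.977736) = 20.9437 km
R7: √((0.2124·111.32)² + (0.2259·111.21)²) = √(559.056138 + 631.131917) = 34.4991 km
R8: √((-0.1076·111.32)² + (0.0452·111.21)²) = √(143.473251 + 25.267632) = 12.9900 km
R9: √((-0.2282·111.32)² + (0.0727·111.21)²) = √(645.323790 + 65.366691) = 26.6588 km
R10: √((0.0400·111.32)² + (0.0475·111.21)²) = √(19.827428 + 27.904542) = 6.9088 km
R11: √((0.0624·111.32)² + (0.1568·111.21)²) = √(48.252028 + 304.074358) = 18.7704 km
R12: √((0.0845·111.32)² + (0.0930·111.21)²) = √(88.482995 + 106.967927) = 13.9804 km
R13: √((-0.2513·111.32)² + (-0.0864·111.21)²) = √(782.584735 + 92.324118) = 29.5789 km
R14: √((0.2574·111.32)² + (-0.1237·111.21)²) = √(821.038421 + 189.246162) = 31.7850 km
R15: √((-0.2319·111.32)² + (-0.2495·111.21)²) = √(666.419801 + 769.890182) = 37.8987 km
Sorted: R10 (6.9088 km) < R5 (11.4647 km) < R8 (12.9900 km) < R12 (13.9804 km) < R11 (18.7704 km) < R6 (20.9437 km) < …

R10, R5, R8, R12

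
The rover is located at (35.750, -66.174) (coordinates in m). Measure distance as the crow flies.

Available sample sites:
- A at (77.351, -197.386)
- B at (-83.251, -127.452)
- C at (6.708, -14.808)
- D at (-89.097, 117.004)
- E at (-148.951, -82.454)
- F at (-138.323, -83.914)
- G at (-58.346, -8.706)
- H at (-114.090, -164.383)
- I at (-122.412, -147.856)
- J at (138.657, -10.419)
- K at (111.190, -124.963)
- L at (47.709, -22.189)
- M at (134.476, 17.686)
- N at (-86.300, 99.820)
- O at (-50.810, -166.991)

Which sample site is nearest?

Distances from (35.750, -66.174):
A: 137.649 m
B: 133.852 m
C: 59.008 m
D: 221.678 m
E: 185.417 m
F: 174.975 m
G: 110.257 m
H: 179.156 m
I: 178.009 m
J: 117.040 m
K: 95.642 m
L: 45.582 m
M: 129.535 m
N: 206.034 m
O: 132.879 m
Minimum: L at 45.582 m.

L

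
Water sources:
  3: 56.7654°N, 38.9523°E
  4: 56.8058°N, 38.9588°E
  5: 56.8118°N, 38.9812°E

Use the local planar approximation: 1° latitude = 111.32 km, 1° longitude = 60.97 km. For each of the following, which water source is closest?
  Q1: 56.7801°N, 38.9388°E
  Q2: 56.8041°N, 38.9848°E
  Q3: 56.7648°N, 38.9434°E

Q1 at 56.7801°N, 38.9388°E:
  3: 1.8317 km
  4: 3.1100 km
  5: 4.3744 km
  → nearest: 3 (1.8317 km)
Q2 at 56.8041°N, 38.9848°E:
  3: 4.7419 km
  4: 1.5965 km
  5: 0.8848 km
  → nearest: 5 (0.8848 km)
Q3 at 56.7648°N, 38.9434°E:
  3: 0.5467 km
  4: 4.6597 km
  5: 5.7171 km
  → nearest: 3 (0.5467 km)

Q1→3; Q2→5; Q3→3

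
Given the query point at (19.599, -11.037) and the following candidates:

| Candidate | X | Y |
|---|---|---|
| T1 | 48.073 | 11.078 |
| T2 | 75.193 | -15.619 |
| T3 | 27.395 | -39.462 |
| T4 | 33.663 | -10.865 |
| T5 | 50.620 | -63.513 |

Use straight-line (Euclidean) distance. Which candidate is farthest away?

Distances from (19.599, -11.037):
T1: √((28.474)² + (22.115)²) = √(810.76868 + 489.07323) = 36.053
T2: √((55.594)² + (-4.582)²) = √(3090.69284 + 20.99472) = 55.783
T3: √((7.796)² + (-28.425)²) = √(60.77762 + 807.98063) = 29.475
T4: √((14.064)² + (0.172)²) = √(197.79610 + 0.02958) = 14.065
T5: √((31.021)² + (-52.476)²) = √(962.30244 + 2753.73058) = 60.959
Maximum: T5 at 60.959.

T5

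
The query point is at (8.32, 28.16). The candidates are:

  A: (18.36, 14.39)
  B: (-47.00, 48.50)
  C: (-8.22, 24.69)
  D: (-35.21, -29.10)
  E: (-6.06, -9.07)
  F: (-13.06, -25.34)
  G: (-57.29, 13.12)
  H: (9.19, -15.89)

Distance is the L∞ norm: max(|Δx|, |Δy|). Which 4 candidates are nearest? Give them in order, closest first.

A, C, E, H

Distances from (8.32, 28.16):
A: 13.77
B: 55.32
C: 16.54
D: 57.26
E: 37.23
F: 53.50
G: 65.61
H: 44.05
Sorted: A (13.77) < C (16.54) < E (37.23) < H (44.05) < F (53.50) < B (55.32) < …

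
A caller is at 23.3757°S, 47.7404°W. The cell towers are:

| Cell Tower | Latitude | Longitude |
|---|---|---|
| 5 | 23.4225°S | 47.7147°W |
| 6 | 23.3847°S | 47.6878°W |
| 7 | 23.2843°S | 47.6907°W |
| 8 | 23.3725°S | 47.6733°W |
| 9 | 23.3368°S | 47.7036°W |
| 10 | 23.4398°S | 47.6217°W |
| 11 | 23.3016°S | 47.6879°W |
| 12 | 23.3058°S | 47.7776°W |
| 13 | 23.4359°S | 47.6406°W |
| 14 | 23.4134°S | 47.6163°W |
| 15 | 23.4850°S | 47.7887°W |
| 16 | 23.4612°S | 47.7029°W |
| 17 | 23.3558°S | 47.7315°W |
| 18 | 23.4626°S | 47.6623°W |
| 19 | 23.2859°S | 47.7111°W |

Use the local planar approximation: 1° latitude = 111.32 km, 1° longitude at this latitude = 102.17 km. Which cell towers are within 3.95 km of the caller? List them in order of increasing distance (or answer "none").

17

Distances from 23.3757°S, 47.7404°W:
5: 5.8341 km
6: 5.4667 km
7: 11.3714 km
8: 6.8649 km
9: 5.7348 km
10: 14.0711 km
11: 9.8394 km
12: 8.6599 km
13: 12.2016 km
14: 13.3558 km
15: 13.1299 km
16: 10.2601 km
17: 2.3946 km
18: 12.5400 km
19: 10.4351 km
Threshold 3.95 km: 17 (2.3946 km) is within range.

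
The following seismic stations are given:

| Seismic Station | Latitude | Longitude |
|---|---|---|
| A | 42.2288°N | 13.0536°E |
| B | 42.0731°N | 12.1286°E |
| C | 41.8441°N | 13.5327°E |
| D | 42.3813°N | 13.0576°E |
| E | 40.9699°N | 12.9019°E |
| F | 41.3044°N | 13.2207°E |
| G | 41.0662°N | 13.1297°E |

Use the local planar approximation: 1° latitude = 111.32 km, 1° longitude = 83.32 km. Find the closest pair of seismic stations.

A and D

Pairwise distances:
A–B: √((-0.1557·111.32)² + (-0.9250·83.32)²) = √(300.416388 + 5939.939041) = 78.9959 km
A–C: √((-0.3847·111.32)² + (0.4791·83.32)²) = √(1833.963838 + 1593.495584) = 58.5445 km
A–D: √((0.1525·111.32)² + (0.0040·83.32)²) = √(288.194762 + 0.111076) = 16.9796 km
A–E: √((-1.2589·111.32)² + (-0.1517·83.32)²) = √(19639.429250 + 159.760600) = 140.7096 km
A–F: √((-0.9244·111.32)² + (0.1671·83.32)²) = √(10589.276024 + 193.843580) = 103.8418 km
A–G: √((-1.1626·111.32)² + (0.0761·83.32)²) = √(16749.699987 + 40.203868) = 129.5759 km
B–C: √((-0.2290·111.32)² + (1.4041·83.32)²) = √(649.856340 + 13686.569316) = 119.7348 km
B–D: √((0.3082·111.32)² + (0.9290·83.32)²) = √(1177.095404 + 5991.422562) = 84.6671 km
B–E: √((-1.1032·111.32)² + (0.7733·83.32)²) = √(15081.859882 + 4151.399636) = 138.6840 km
B–F: √((-0.7687·111.32)² + (1.0921·83.32)²) = √(7322.513103 + 8279.866543) = 124.9095 km
B–G: √((-1.0069·111.32)² + (1.0011·83.32)²) = √(12563.743955 + 6957.503689) = 139.7185 km
C–D: √((0.5372·111.32)² + (-0.4751·83.32)²) = √(3576.172040 + 1566.998510) = 71.7159 km
C–E: √((-0.8742·111.32)² + (-0.6308·83.32)²) = √(9470.392957 + 2762.370274) = 110.6018 km
C–F: √((-0.5397·111.32)² + (-0.3120·83.32)²) = √(3609.534785 + 675.783697) = 65.4623 km
C–G: √((-0.7779·111.32)² + (-0.4030·83.32)²) = √(7498.837427 + 1127.479398) = 92.8780 km
D–E: √((-1.4114·111.32)² + (-0.1557·83.32)²) = √(24685.766772 + 168.296757) = 157.6517 km
D–F: √((-1.0769·111.32)² + (0.1631·83.32)²) = √(14371.336198 + 184.674293) = 120.6483 km
D–G: √((-1.3151·111.32)² + (0.0721·83.32)²) = √(21432.061699 + 36.088518) = 146.5201 km
E–F: √((0.3345·111.32)² + (0.3188·83.32)²) = √(1386.559911 + 705.561944) = 45.7397 km
E–G: √((0.0963·111.32)² + (0.2278·83.32)²) = √(114.920887 + 360.251636) = 21.7985 km
F–G: √((-0.2382·111.32)² + (-0.0910·83.32)²) = √(703.120742 + 57.488544) = 27.5791 km
Closest pair: A–D at 16.9796 km.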